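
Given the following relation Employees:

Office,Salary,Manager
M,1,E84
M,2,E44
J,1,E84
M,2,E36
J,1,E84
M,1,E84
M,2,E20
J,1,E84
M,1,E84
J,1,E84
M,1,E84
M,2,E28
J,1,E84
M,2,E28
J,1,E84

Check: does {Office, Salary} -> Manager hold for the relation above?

No

(Office=M, Salary=1): 4 rows → Manager = E84, E84, E84, E84 ✓
(Office=M, Salary=2): 5 rows → Manager takes values {E44, E36, E20, E28} — violation
(Office=J, Salary=1): 6 rows → Manager = E84, E84, E84, E84, E84, E84 ✓
Two rows agree on {Office, Salary} but differ on Manager, so {Office, Salary} -> Manager does not hold.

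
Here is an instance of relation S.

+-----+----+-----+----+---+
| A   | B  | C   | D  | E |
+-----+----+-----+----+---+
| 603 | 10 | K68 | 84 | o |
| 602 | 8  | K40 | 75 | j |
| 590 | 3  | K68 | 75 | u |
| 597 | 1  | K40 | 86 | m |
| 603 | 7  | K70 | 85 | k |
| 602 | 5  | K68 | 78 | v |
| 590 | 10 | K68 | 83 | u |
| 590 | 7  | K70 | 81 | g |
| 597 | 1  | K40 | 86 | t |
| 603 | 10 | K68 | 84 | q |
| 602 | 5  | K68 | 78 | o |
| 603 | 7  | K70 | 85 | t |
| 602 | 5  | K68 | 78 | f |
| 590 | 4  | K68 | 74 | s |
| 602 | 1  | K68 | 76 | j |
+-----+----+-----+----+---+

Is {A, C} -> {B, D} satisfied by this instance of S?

No

(A=603, C=K68): 2 rows → {B,D} = (10, 84), (10, 84) ✓
(A=602, C=K40): 1 row → {B,D} = (8, 75) ✓
(A=590, C=K68): 3 rows → {B,D} takes values {(3, 75), (10, 83), (4, 74)} — violation
(A=597, C=K40): 2 rows → {B,D} = (1, 86), (1, 86) ✓
(A=603, C=K70): 2 rows → {B,D} = (7, 85), (7, 85) ✓
(A=602, C=K68): 4 rows → {B,D} takes values {(5, 78), (1, 76)} — violation
(A=590, C=K70): 1 row → {B,D} = (7, 81) ✓
Two rows agree on {A, C} but differ on {B, D}, so {A, C} -> {B, D} does not hold.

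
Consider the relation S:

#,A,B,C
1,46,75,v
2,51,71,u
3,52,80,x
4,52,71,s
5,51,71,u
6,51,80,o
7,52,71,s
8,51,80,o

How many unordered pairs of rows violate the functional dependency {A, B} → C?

(A=51, B=71): all 2 rows agree on C — 0 pairs.
(A=52, B=71): all 2 rows agree on C — 0 pairs.
(A=51, B=80): all 2 rows agree on C — 0 pairs.

0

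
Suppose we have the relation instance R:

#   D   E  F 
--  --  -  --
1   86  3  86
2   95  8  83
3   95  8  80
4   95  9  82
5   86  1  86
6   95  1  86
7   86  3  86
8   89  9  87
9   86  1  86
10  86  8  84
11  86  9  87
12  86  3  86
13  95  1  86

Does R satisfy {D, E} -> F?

No

(D=86, E=3): rows 1, 7, 12 → F = 86, 86, 86 ✓
(D=95, E=8): rows 2, 3 → F takes values {83, 80} — violation
(D=95, E=9): row 4 → F = 82 ✓
(D=86, E=1): rows 5, 9 → F = 86, 86 ✓
(D=95, E=1): rows 6, 13 → F = 86, 86 ✓
(D=89, E=9): row 8 → F = 87 ✓
(D=86, E=8): row 10 → F = 84 ✓
(D=86, E=9): row 11 → F = 87 ✓
Two rows agree on {D, E} but differ on F, so {D, E} -> F does not hold.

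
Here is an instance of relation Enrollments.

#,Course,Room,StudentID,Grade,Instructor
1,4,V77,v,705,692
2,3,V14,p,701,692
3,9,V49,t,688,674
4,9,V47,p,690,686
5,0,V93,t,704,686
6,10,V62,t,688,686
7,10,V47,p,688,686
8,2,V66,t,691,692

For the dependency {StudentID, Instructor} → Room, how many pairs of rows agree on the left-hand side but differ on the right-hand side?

1

(StudentID=p, Instructor=686): all 2 rows agree on Room — 0 pairs.
(StudentID=t, Instructor=686): violating pairs (5,6) — 1 pair.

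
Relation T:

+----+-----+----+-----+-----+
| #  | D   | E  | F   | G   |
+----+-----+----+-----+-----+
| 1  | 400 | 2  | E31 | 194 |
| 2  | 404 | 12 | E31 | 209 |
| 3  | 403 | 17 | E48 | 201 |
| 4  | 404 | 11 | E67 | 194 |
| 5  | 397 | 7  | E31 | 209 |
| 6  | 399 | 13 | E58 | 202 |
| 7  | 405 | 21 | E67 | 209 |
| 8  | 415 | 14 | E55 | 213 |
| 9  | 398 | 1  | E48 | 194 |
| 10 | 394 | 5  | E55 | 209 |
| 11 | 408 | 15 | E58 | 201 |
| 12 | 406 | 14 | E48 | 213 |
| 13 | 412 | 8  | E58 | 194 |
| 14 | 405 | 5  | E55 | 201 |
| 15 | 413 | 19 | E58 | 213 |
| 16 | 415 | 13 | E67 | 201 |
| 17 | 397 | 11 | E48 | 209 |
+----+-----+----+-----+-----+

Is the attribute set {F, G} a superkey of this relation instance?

Rows 2 and 5 have the same {F, G} value (F=E31, G=209) but are distinct tuples, so {F, G} does not determine every attribute — not a superkey.

No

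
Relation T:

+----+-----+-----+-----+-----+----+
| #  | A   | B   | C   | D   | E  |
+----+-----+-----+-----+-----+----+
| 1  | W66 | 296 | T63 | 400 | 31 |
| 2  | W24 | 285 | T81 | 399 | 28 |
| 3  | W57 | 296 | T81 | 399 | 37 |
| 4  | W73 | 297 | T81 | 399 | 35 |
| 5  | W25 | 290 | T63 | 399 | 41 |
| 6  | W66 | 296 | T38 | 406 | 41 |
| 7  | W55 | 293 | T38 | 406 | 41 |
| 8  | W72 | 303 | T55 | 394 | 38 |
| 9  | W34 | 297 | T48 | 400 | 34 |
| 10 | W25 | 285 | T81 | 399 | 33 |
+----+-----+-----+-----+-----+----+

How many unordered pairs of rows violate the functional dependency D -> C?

D=400: violating pairs (1,9) — 1 pair.
D=399: violating pairs (2,5), (3,5), (4,5), (5,10) — 4 pairs.
D=406: all 2 rows agree on C — 0 pairs.

5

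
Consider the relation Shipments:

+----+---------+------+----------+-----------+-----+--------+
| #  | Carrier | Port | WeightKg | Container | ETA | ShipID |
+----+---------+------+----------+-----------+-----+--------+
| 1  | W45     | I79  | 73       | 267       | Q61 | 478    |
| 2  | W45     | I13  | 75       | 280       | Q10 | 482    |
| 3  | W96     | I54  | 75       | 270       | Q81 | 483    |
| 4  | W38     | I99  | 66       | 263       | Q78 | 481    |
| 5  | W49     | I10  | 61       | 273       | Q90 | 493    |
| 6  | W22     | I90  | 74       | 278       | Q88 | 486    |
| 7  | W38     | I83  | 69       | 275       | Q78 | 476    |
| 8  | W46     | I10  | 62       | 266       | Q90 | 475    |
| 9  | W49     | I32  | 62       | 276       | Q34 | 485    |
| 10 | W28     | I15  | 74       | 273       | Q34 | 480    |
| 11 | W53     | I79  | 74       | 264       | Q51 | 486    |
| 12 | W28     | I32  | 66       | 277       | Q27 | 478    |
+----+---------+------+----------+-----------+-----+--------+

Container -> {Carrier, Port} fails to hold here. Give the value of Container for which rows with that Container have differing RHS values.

Container=267: row 1 → {Carrier,Port} = (W45, I79) ✓
Container=280: row 2 → {Carrier,Port} = (W45, I13) ✓
Container=270: row 3 → {Carrier,Port} = (W96, I54) ✓
Container=263: row 4 → {Carrier,Port} = (W38, I99) ✓
Container=273: rows 5, 10 → {Carrier,Port} takes values {(W49, I10), (W28, I15)} — violation
Container=278: row 6 → {Carrier,Port} = (W22, I90) ✓
Container=275: row 7 → {Carrier,Port} = (W38, I83) ✓
Container=266: row 8 → {Carrier,Port} = (W46, I10) ✓
Container=276: row 9 → {Carrier,Port} = (W49, I32) ✓
Container=264: row 11 → {Carrier,Port} = (W53, I79) ✓
Container=277: row 12 → {Carrier,Port} = (W28, I32) ✓
The only Container value with inconsistent RHS is Container=273.

273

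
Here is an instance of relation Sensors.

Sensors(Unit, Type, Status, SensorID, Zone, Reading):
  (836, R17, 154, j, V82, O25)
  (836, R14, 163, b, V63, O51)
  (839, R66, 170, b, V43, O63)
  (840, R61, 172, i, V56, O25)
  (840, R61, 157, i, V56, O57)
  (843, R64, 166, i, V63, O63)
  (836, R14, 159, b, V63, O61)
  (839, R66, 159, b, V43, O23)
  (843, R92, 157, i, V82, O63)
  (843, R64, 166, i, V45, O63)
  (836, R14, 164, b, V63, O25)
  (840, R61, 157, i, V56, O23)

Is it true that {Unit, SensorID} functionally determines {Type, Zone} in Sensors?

No

(Unit=836, SensorID=j): 1 row → {Type,Zone} = (R17, V82) ✓
(Unit=836, SensorID=b): 3 rows → {Type,Zone} = (R14, V63), (R14, V63), (R14, V63) ✓
(Unit=839, SensorID=b): 2 rows → {Type,Zone} = (R66, V43), (R66, V43) ✓
(Unit=840, SensorID=i): 3 rows → {Type,Zone} = (R61, V56), (R61, V56), (R61, V56) ✓
(Unit=843, SensorID=i): 3 rows → {Type,Zone} takes values {(R64, V63), (R92, V82), (R64, V45)} — violation
Two rows agree on {Unit, SensorID} but differ on {Type, Zone}, so {Unit, SensorID} -> {Type, Zone} does not hold.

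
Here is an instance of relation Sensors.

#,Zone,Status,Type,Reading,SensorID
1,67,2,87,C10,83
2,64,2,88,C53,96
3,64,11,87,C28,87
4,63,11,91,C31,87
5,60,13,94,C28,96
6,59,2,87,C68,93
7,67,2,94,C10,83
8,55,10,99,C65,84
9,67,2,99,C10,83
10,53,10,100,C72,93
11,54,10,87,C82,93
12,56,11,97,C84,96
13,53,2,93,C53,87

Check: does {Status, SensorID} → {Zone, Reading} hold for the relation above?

(Status=2, SensorID=83): rows 1, 7, 9 → {Zone,Reading} = (67, C10), (67, C10), (67, C10) ✓
(Status=2, SensorID=96): row 2 → {Zone,Reading} = (64, C53) ✓
(Status=11, SensorID=87): rows 3, 4 → {Zone,Reading} takes values {(64, C28), (63, C31)} — violation
(Status=13, SensorID=96): row 5 → {Zone,Reading} = (60, C28) ✓
(Status=2, SensorID=93): row 6 → {Zone,Reading} = (59, C68) ✓
(Status=10, SensorID=84): row 8 → {Zone,Reading} = (55, C65) ✓
(Status=10, SensorID=93): rows 10, 11 → {Zone,Reading} takes values {(53, C72), (54, C82)} — violation
(Status=11, SensorID=96): row 12 → {Zone,Reading} = (56, C84) ✓
(Status=2, SensorID=87): row 13 → {Zone,Reading} = (53, C53) ✓
Two rows agree on {Status, SensorID} but differ on {Zone, Reading}, so {Status, SensorID} → {Zone, Reading} does not hold.

No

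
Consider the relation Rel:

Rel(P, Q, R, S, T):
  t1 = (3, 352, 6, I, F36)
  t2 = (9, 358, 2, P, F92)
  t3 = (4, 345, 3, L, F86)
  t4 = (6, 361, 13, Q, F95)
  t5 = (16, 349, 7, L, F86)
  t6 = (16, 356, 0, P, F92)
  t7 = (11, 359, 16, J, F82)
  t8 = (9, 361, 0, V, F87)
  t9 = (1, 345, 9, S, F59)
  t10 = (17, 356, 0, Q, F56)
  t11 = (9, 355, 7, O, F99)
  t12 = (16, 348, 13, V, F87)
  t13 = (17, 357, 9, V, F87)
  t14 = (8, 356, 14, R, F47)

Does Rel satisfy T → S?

T=F36: row 1 → S = I ✓
T=F92: rows 2, 6 → S = P, P ✓
T=F86: rows 3, 5 → S = L, L ✓
T=F95: row 4 → S = Q ✓
T=F82: row 7 → S = J ✓
T=F87: rows 8, 12, 13 → S = V, V, V ✓
T=F59: row 9 → S = S ✓
T=F56: row 10 → S = Q ✓
T=F99: row 11 → S = O ✓
T=F47: row 14 → S = R ✓
Every T value is associated with a single S value, so T → S holds.

Yes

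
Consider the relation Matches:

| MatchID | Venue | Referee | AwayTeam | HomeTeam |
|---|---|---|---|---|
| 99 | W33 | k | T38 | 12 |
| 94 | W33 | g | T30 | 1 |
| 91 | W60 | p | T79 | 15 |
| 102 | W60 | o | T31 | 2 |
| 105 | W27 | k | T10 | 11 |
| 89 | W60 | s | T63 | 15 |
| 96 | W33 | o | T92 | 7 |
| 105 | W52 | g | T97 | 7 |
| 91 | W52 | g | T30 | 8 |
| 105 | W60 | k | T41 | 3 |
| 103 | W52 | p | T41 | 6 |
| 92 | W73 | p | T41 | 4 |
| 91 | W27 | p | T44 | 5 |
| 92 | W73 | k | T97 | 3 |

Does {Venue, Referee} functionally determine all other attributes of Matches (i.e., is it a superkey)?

Two distinct rows share (Venue=W52, Referee=g), so {Venue, Referee} does not determine every attribute — not a superkey.

No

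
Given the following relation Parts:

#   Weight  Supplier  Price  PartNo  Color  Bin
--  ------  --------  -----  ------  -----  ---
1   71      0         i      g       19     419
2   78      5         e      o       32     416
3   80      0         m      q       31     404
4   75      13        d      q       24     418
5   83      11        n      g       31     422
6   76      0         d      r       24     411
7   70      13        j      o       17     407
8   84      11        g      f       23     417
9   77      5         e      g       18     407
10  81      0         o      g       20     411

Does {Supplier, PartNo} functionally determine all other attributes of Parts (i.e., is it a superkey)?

No

Rows 1 and 10 have the same {Supplier, PartNo} value (Supplier=0, PartNo=g) but are distinct tuples, so {Supplier, PartNo} does not determine every attribute — not a superkey.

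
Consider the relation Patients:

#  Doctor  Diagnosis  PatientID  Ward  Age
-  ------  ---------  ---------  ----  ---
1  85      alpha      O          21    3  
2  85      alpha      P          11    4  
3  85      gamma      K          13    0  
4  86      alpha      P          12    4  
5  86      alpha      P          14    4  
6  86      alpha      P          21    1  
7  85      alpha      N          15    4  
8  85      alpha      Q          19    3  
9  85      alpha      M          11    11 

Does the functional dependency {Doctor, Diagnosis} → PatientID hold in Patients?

(Doctor=85, Diagnosis=alpha): rows 1, 2, 7, 8, 9 → PatientID takes values {O, P, N, Q, M} — violation
(Doctor=85, Diagnosis=gamma): row 3 → PatientID = K ✓
(Doctor=86, Diagnosis=alpha): rows 4, 5, 6 → PatientID = P, P, P ✓
Two rows agree on {Doctor, Diagnosis} but differ on PatientID, so {Doctor, Diagnosis} → PatientID does not hold.

No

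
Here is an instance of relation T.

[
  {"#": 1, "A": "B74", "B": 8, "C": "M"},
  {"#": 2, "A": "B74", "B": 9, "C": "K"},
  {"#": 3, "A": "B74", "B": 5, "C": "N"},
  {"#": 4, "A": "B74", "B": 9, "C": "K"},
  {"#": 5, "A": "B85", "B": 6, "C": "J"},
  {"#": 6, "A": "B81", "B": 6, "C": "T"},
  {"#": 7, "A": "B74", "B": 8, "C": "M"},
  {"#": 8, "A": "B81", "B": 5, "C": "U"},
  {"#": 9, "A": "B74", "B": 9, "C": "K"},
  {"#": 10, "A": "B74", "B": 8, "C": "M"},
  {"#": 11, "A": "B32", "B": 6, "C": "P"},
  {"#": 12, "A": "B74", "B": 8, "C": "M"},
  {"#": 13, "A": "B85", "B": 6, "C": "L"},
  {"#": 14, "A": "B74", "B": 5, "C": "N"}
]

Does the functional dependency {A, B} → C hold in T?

(A=B74, B=8): rows 1, 7, 10, 12 → C = M, M, M, M ✓
(A=B74, B=9): rows 2, 4, 9 → C = K, K, K ✓
(A=B74, B=5): rows 3, 14 → C = N, N ✓
(A=B85, B=6): rows 5, 13 → C takes values {J, L} — violation
(A=B81, B=6): row 6 → C = T ✓
(A=B81, B=5): row 8 → C = U ✓
(A=B32, B=6): row 11 → C = P ✓
Two rows agree on {A, B} but differ on C, so {A, B} → C does not hold.

No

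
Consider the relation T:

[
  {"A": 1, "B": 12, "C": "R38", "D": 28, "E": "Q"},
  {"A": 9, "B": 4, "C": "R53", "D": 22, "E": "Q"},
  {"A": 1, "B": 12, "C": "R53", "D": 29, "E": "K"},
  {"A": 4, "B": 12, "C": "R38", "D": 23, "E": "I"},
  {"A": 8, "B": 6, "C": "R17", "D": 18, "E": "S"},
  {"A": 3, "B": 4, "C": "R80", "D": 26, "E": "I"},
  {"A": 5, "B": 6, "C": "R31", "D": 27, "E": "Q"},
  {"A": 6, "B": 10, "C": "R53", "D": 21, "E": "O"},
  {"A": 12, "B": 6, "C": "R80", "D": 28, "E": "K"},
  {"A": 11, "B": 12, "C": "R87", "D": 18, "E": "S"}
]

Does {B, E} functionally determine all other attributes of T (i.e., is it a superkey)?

All 10 rows have distinct {B, E} values, so {B, E} → (all attributes) holds and {B, E} is a superkey.

Yes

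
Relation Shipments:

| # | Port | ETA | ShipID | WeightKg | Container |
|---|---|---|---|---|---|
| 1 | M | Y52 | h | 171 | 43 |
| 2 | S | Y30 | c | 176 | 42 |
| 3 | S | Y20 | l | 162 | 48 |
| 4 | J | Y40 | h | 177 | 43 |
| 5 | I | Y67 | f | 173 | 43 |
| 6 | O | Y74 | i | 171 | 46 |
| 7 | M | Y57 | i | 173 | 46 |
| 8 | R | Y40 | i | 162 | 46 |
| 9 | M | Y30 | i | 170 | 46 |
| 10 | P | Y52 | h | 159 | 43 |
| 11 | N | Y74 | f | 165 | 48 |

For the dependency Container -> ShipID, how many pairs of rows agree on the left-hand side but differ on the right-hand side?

Container=43: violating pairs (1,5), (4,5), (5,10) — 3 pairs.
Container=48: violating pairs (3,11) — 1 pair.
Container=46: all 4 rows agree on ShipID — 0 pairs.

4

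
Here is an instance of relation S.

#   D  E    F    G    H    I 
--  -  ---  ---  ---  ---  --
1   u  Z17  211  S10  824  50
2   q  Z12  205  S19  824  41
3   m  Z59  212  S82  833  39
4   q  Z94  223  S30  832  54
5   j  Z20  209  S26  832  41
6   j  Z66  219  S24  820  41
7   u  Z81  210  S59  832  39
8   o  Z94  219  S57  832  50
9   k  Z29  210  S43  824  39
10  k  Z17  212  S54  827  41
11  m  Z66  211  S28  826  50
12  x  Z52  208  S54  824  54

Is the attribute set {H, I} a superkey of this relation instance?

Yes

All 12 rows have distinct {H, I} values, so {H, I} → (all attributes) holds and {H, I} is a superkey.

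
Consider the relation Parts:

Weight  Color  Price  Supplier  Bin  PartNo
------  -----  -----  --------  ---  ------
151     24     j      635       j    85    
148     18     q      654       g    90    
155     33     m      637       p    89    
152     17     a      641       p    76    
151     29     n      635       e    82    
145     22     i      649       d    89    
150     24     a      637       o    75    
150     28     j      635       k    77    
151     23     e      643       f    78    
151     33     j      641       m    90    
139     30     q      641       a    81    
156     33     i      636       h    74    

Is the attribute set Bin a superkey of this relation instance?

No

Two distinct rows share Bin=p, so Bin does not determine every attribute — not a superkey.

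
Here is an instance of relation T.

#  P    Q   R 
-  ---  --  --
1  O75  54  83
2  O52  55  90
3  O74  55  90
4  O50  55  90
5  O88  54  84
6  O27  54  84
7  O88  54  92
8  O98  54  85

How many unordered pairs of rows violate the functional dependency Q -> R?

Q=54: violating pairs (1,5), (1,6), (1,7), (1,8), (5,7), (5,8), (6,7), (6,8), (7,8) — 9 pairs.
Q=55: all 3 rows agree on R — 0 pairs.

9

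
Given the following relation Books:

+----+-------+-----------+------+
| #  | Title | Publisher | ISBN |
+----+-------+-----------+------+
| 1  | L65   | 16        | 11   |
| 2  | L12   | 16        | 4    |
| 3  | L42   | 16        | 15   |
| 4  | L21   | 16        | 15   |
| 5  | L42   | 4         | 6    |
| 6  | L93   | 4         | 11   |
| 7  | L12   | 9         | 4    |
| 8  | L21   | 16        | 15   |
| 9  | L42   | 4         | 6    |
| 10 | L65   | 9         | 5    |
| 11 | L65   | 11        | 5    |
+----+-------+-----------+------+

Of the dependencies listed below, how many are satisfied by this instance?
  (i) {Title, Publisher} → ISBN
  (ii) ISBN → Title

1

(i) {Title, Publisher} → ISBN: every LHS value maps to a single RHS value — holds.
(ii) ISBN → Title: ISBN=11: rows 1, 6 → Title takes values {L65, L93} — violation; ISBN=15: rows 3, 4, 8 → Title takes values {L42, L21} — violation — fails.
1 of the 2 dependencies holds.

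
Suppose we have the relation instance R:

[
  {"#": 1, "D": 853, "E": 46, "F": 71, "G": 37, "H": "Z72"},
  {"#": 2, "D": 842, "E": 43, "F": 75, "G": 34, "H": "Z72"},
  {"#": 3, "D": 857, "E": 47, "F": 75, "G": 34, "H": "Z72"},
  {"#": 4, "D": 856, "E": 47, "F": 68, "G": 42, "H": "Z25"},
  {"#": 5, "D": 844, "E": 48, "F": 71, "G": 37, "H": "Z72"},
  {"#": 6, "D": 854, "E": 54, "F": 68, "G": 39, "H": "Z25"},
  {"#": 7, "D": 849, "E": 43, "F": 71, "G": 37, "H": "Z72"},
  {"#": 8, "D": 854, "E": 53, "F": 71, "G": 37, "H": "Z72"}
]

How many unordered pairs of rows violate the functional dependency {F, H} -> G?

(F=71, H=Z72): all 4 rows agree on G — 0 pairs.
(F=75, H=Z72): all 2 rows agree on G — 0 pairs.
(F=68, H=Z25): violating pairs (4,6) — 1 pair.

1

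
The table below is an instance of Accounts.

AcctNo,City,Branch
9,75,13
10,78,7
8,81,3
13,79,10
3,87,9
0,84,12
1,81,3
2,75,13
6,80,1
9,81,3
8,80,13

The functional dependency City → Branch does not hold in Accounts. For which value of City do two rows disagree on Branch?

City=75: 2 rows → Branch = 13, 13 ✓
City=78: 1 row → Branch = 7 ✓
City=81: 3 rows → Branch = 3, 3, 3 ✓
City=79: 1 row → Branch = 10 ✓
City=87: 1 row → Branch = 9 ✓
City=84: 1 row → Branch = 12 ✓
City=80: 2 rows → Branch takes values {1, 13} — violation
The only City value with inconsistent Branch is City=80.

80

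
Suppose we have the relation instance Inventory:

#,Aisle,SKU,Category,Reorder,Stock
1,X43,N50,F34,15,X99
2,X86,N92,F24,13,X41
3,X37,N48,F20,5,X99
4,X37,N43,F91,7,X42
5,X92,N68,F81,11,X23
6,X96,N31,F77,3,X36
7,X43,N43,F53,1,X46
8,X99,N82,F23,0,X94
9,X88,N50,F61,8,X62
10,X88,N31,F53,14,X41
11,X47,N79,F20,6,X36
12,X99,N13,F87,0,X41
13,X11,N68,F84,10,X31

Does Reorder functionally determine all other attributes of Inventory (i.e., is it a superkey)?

No

Rows 8 and 12 have the same Reorder value Reorder=0 but are distinct tuples, so Reorder does not determine every attribute — not a superkey.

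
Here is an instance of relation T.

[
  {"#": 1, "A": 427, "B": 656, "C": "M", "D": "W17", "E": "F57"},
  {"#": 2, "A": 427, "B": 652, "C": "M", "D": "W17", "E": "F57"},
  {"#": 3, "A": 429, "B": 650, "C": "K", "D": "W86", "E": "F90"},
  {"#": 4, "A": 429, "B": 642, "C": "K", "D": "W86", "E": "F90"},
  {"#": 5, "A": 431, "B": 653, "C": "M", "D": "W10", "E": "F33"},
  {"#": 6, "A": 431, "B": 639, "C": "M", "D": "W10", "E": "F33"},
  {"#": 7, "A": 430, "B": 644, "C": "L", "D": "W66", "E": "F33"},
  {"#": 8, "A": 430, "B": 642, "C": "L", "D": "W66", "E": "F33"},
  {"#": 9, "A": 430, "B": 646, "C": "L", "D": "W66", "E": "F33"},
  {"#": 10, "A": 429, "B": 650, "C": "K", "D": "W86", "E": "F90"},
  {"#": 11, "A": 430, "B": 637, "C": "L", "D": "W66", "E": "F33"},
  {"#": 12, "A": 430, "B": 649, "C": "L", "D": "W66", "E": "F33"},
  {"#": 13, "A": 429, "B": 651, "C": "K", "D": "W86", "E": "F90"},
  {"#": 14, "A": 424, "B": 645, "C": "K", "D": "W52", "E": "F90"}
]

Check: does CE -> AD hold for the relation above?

(C=M, E=F57): rows 1, 2 → {A,D} = (427, W17), (427, W17) ✓
(C=K, E=F90): rows 3, 4, 10, 13, 14 → {A,D} takes values {(429, W86), (424, W52)} — violation
(C=M, E=F33): rows 5, 6 → {A,D} = (431, W10), (431, W10) ✓
(C=L, E=F33): rows 7, 8, 9, 11, 12 → {A,D} = (430, W66), (430, W66), (430, W66), (430, W66), (430, W66) ✓
Two rows agree on CE but differ on AD, so CE -> AD does not hold.

No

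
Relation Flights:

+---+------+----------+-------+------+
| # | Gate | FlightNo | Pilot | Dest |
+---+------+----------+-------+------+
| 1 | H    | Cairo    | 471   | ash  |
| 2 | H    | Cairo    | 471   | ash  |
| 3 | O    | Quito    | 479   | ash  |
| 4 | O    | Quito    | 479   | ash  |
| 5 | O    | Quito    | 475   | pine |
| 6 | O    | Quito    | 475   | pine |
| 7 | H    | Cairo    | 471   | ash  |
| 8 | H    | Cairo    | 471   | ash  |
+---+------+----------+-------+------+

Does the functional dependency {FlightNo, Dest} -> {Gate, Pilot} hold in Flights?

(FlightNo=Cairo, Dest=ash): rows 1, 2, 7, 8 → {Gate,Pilot} = (H, 471), (H, 471), (H, 471), (H, 471) ✓
(FlightNo=Quito, Dest=ash): rows 3, 4 → {Gate,Pilot} = (O, 479), (O, 479) ✓
(FlightNo=Quito, Dest=pine): rows 5, 6 → {Gate,Pilot} = (O, 475), (O, 475) ✓
Every {FlightNo, Dest} value is associated with a single {Gate, Pilot} value, so {FlightNo, Dest} -> {Gate, Pilot} holds.

Yes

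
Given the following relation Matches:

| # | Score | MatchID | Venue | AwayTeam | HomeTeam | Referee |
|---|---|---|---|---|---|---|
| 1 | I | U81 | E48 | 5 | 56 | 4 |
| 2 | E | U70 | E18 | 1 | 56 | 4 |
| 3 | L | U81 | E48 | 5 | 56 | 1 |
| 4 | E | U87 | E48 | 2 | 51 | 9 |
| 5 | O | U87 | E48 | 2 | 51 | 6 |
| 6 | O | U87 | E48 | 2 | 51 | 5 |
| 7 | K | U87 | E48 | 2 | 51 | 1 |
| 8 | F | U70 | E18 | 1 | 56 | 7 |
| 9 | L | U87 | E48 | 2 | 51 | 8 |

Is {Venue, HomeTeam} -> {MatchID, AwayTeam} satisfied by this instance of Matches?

Yes

(Venue=E48, HomeTeam=56): rows 1, 3 → {MatchID,AwayTeam} = (U81, 5), (U81, 5) ✓
(Venue=E18, HomeTeam=56): rows 2, 8 → {MatchID,AwayTeam} = (U70, 1), (U70, 1) ✓
(Venue=E48, HomeTeam=51): rows 4, 5, 6, 7, 9 → {MatchID,AwayTeam} = (U87, 2), (U87, 2), (U87, 2), (U87, 2), (U87, 2) ✓
Every {Venue, HomeTeam} value is associated with a single {MatchID, AwayTeam} value, so {Venue, HomeTeam} -> {MatchID, AwayTeam} holds.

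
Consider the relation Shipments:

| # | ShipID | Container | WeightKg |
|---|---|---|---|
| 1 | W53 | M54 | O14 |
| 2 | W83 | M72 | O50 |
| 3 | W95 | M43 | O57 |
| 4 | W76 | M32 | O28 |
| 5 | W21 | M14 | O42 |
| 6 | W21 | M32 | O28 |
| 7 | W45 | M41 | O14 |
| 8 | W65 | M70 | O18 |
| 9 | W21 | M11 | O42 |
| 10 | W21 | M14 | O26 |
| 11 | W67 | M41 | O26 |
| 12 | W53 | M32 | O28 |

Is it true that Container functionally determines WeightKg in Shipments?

No

Container=M54: row 1 → WeightKg = O14 ✓
Container=M72: row 2 → WeightKg = O50 ✓
Container=M43: row 3 → WeightKg = O57 ✓
Container=M32: rows 4, 6, 12 → WeightKg = O28, O28, O28 ✓
Container=M14: rows 5, 10 → WeightKg takes values {O42, O26} — violation
Container=M41: rows 7, 11 → WeightKg takes values {O14, O26} — violation
Container=M70: row 8 → WeightKg = O18 ✓
Container=M11: row 9 → WeightKg = O42 ✓
Two rows agree on Container but differ on WeightKg, so Container -> WeightKg does not hold.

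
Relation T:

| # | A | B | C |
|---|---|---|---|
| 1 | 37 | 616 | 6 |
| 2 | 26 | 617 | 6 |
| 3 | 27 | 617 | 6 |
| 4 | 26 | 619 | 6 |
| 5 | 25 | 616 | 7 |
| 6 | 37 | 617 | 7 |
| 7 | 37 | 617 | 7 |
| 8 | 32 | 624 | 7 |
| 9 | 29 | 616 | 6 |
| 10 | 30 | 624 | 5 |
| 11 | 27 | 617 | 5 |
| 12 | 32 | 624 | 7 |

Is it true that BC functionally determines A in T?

(B=616, C=6): rows 1, 9 → A takes values {37, 29} — violation
(B=617, C=6): rows 2, 3 → A takes values {26, 27} — violation
(B=619, C=6): row 4 → A = 26 ✓
(B=616, C=7): row 5 → A = 25 ✓
(B=617, C=7): rows 6, 7 → A = 37, 37 ✓
(B=624, C=7): rows 8, 12 → A = 32, 32 ✓
(B=624, C=5): row 10 → A = 30 ✓
(B=617, C=5): row 11 → A = 27 ✓
Two rows agree on BC but differ on A, so BC → A does not hold.

No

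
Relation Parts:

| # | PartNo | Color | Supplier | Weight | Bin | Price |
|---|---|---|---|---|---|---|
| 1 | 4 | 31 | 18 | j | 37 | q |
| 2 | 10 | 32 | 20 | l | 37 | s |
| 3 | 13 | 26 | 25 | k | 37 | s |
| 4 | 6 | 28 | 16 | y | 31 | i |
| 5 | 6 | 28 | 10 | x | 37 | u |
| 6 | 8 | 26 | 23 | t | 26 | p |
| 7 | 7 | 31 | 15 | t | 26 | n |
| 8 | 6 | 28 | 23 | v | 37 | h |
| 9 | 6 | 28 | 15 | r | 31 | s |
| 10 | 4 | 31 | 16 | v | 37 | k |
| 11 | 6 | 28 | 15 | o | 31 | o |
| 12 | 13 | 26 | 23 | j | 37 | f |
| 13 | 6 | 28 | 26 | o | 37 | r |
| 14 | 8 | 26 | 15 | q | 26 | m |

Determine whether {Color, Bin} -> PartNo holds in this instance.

(Color=31, Bin=37): rows 1, 10 → PartNo = 4, 4 ✓
(Color=32, Bin=37): row 2 → PartNo = 10 ✓
(Color=26, Bin=37): rows 3, 12 → PartNo = 13, 13 ✓
(Color=28, Bin=31): rows 4, 9, 11 → PartNo = 6, 6, 6 ✓
(Color=28, Bin=37): rows 5, 8, 13 → PartNo = 6, 6, 6 ✓
(Color=26, Bin=26): rows 6, 14 → PartNo = 8, 8 ✓
(Color=31, Bin=26): row 7 → PartNo = 7 ✓
Every {Color, Bin} value is associated with a single PartNo value, so {Color, Bin} -> PartNo holds.

Yes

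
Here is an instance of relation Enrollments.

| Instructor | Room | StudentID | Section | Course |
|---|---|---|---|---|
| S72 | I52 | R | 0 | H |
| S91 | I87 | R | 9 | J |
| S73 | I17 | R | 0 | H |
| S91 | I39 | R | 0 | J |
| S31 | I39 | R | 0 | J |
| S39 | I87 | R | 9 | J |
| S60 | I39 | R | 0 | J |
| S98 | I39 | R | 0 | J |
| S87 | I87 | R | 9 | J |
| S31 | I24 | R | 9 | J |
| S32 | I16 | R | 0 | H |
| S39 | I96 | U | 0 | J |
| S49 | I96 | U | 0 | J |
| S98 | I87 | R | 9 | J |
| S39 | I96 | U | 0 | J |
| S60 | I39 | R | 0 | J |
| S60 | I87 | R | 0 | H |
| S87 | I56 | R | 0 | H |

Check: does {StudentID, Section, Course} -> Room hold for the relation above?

No

(StudentID=R, Section=0, Course=H): 5 rows → Room takes values {I52, I17, I16, I87, I56} — violation
(StudentID=R, Section=9, Course=J): 5 rows → Room takes values {I87, I24} — violation
(StudentID=R, Section=0, Course=J): 5 rows → Room = I39, I39, I39, I39, I39 ✓
(StudentID=U, Section=0, Course=J): 3 rows → Room = I96, I96, I96 ✓
Two rows agree on {StudentID, Section, Course} but differ on Room, so {StudentID, Section, Course} -> Room does not hold.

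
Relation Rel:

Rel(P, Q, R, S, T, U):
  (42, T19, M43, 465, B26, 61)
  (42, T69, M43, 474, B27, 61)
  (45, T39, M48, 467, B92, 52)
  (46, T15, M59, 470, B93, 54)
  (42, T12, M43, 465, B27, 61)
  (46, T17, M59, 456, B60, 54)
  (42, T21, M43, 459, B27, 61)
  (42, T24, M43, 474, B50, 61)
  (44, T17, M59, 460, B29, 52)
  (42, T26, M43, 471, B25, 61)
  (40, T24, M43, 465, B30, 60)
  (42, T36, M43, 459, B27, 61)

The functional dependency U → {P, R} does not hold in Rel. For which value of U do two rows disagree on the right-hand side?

52

U=61: 7 rows → {P,R} = (42, M43), (42, M43), (42, M43), (42, M43), (42, M43), (42, M43), (42, M43) ✓
U=52: 2 rows → {P,R} takes values {(45, M48), (44, M59)} — violation
U=54: 2 rows → {P,R} = (46, M59), (46, M59) ✓
U=60: 1 row → {P,R} = (40, M43) ✓
The only U value with inconsistent RHS is U=52.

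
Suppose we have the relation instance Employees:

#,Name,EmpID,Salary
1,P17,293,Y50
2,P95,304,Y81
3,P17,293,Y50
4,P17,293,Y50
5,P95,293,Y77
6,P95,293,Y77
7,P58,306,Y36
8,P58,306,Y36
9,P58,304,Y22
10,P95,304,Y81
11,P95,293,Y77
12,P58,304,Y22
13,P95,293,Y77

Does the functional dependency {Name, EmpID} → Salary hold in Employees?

(Name=P17, EmpID=293): rows 1, 3, 4 → Salary = Y50, Y50, Y50 ✓
(Name=P95, EmpID=304): rows 2, 10 → Salary = Y81, Y81 ✓
(Name=P95, EmpID=293): rows 5, 6, 11, 13 → Salary = Y77, Y77, Y77, Y77 ✓
(Name=P58, EmpID=306): rows 7, 8 → Salary = Y36, Y36 ✓
(Name=P58, EmpID=304): rows 9, 12 → Salary = Y22, Y22 ✓
Every {Name, EmpID} value is associated with a single Salary value, so {Name, EmpID} → Salary holds.

Yes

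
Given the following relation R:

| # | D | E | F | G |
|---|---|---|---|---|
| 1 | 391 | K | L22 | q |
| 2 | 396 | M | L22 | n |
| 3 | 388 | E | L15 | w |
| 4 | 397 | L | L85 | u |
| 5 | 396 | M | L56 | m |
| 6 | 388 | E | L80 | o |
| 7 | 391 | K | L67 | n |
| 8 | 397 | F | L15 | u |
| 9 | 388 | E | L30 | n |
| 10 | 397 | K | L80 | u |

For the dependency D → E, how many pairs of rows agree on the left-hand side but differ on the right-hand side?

3

D=391: all 2 rows agree on E — 0 pairs.
D=396: all 2 rows agree on E — 0 pairs.
D=388: all 3 rows agree on E — 0 pairs.
D=397: violating pairs (4,8), (4,10), (8,10) — 3 pairs.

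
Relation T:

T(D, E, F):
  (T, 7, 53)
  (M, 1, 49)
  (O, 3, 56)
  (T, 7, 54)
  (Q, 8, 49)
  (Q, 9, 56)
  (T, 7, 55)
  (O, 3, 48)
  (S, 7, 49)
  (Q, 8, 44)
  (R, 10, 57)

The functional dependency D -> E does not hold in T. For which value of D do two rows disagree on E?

Q

D=T: 3 rows → E = 7, 7, 7 ✓
D=M: 1 row → E = 1 ✓
D=O: 2 rows → E = 3, 3 ✓
D=Q: 3 rows → E takes values {8, 9} — violation
D=S: 1 row → E = 7 ✓
D=R: 1 row → E = 10 ✓
The only D value with inconsistent E is D=Q.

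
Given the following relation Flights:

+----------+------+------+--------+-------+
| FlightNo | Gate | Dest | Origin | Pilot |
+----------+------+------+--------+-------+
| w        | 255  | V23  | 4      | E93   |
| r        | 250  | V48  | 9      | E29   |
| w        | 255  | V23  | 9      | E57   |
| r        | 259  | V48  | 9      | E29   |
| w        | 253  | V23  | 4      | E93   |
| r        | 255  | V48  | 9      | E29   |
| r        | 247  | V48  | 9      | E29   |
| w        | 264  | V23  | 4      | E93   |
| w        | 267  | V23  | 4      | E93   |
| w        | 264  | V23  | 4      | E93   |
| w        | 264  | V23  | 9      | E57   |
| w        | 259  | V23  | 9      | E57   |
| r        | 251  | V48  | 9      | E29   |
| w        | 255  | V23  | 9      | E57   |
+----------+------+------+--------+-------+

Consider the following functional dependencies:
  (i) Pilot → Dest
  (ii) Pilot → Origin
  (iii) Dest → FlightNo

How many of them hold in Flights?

3

(i) Pilot → Dest: every LHS value maps to a single RHS value — holds.
(ii) Pilot → Origin: every LHS value maps to a single RHS value — holds.
(iii) Dest → FlightNo: every LHS value maps to a single RHS value — holds.
3 of the 3 dependencies hold.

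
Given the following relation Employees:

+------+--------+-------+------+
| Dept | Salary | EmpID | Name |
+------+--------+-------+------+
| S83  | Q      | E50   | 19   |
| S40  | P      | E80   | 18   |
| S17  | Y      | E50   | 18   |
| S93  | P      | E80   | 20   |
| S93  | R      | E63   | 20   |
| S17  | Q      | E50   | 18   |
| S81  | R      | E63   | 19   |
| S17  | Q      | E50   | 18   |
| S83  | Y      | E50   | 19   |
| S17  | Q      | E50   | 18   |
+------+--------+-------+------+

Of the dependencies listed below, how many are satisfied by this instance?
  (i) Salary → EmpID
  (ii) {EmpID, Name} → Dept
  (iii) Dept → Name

(i) Salary → EmpID: every LHS value maps to a single RHS value — holds.
(ii) {EmpID, Name} → Dept: every LHS value maps to a single RHS value — holds.
(iii) Dept → Name: every LHS value maps to a single RHS value — holds.
3 of the 3 dependencies hold.

3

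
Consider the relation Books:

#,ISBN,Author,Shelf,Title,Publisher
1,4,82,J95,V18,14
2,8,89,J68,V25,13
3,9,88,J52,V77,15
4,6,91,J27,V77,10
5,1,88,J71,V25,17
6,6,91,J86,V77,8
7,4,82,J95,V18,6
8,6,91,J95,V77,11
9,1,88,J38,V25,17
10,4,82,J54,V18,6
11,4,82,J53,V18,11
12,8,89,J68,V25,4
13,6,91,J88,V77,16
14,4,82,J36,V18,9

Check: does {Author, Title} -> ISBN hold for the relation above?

(Author=82, Title=V18): rows 1, 7, 10, 11, 14 → ISBN = 4, 4, 4, 4, 4 ✓
(Author=89, Title=V25): rows 2, 12 → ISBN = 8, 8 ✓
(Author=88, Title=V77): row 3 → ISBN = 9 ✓
(Author=91, Title=V77): rows 4, 6, 8, 13 → ISBN = 6, 6, 6, 6 ✓
(Author=88, Title=V25): rows 5, 9 → ISBN = 1, 1 ✓
Every {Author, Title} value is associated with a single ISBN value, so {Author, Title} -> ISBN holds.

Yes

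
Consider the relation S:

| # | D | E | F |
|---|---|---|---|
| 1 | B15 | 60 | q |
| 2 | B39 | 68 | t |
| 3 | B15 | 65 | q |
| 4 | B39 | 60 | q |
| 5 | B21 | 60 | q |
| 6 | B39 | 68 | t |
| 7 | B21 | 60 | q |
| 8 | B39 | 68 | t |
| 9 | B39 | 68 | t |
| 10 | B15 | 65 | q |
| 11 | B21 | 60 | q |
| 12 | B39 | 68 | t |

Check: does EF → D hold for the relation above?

No

(E=60, F=q): rows 1, 4, 5, 7, 11 → D takes values {B15, B39, B21} — violation
(E=68, F=t): rows 2, 6, 8, 9, 12 → D = B39, B39, B39, B39, B39 ✓
(E=65, F=q): rows 3, 10 → D = B15, B15 ✓
Two rows agree on EF but differ on D, so EF → D does not hold.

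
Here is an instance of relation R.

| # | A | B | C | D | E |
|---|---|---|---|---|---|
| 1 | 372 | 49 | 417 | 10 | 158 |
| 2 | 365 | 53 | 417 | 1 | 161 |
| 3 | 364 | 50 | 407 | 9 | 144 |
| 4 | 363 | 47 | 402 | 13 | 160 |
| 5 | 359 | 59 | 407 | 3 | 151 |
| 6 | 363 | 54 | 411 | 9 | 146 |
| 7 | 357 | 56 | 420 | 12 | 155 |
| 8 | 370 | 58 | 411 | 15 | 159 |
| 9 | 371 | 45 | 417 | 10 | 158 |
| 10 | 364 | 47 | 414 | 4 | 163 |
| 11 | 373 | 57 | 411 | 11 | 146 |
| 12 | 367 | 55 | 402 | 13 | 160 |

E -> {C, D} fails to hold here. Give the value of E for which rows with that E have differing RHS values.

146

E=158: rows 1, 9 → {C,D} = (417, 10), (417, 10) ✓
E=161: row 2 → {C,D} = (417, 1) ✓
E=144: row 3 → {C,D} = (407, 9) ✓
E=160: rows 4, 12 → {C,D} = (402, 13), (402, 13) ✓
E=151: row 5 → {C,D} = (407, 3) ✓
E=146: rows 6, 11 → {C,D} takes values {(411, 9), (411, 11)} — violation
E=155: row 7 → {C,D} = (420, 12) ✓
E=159: row 8 → {C,D} = (411, 15) ✓
E=163: row 10 → {C,D} = (414, 4) ✓
The only E value with inconsistent RHS is E=146.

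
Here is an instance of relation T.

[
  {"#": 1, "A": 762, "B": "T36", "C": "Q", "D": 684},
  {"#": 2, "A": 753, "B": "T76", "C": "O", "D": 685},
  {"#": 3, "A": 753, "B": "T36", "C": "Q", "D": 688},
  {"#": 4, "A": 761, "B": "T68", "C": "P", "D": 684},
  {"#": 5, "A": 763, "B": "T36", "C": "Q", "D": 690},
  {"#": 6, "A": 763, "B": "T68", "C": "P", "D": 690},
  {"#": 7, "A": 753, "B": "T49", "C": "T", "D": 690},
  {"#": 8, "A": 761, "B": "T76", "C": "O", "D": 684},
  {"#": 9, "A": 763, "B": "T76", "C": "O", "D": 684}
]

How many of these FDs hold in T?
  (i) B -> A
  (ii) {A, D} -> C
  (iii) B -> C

(i) B -> A: B=T36: rows 1, 3, 5 → A takes values {762, 753, 763} — violation; B=T76: rows 2, 8, 9 → A takes values {753, 761, 763} — violation; B=T68: rows 4, 6 → A takes values {761, 763} — violation — fails.
(ii) {A, D} -> C: (A=761, D=684): rows 4, 8 → C takes values {P, O} — violation; (A=763, D=690): rows 5, 6 → C takes values {Q, P} — violation — fails.
(iii) B -> C: every LHS value maps to a single RHS value — holds.
1 of the 3 dependencies holds.

1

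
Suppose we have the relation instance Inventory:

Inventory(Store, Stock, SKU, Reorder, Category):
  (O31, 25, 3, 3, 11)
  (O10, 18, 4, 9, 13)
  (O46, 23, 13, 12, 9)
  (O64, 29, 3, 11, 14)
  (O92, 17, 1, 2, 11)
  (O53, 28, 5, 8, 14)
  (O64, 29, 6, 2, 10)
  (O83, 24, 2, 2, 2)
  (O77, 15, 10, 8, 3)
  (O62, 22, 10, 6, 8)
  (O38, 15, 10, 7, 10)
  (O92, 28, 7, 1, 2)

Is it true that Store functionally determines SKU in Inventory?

No

Store=O31: 1 row → SKU = 3 ✓
Store=O10: 1 row → SKU = 4 ✓
Store=O46: 1 row → SKU = 13 ✓
Store=O64: 2 rows → SKU takes values {3, 6} — violation
Store=O92: 2 rows → SKU takes values {1, 7} — violation
Store=O53: 1 row → SKU = 5 ✓
Store=O83: 1 row → SKU = 2 ✓
Store=O77: 1 row → SKU = 10 ✓
Store=O62: 1 row → SKU = 10 ✓
Store=O38: 1 row → SKU = 10 ✓
Two rows agree on Store but differ on SKU, so Store -> SKU does not hold.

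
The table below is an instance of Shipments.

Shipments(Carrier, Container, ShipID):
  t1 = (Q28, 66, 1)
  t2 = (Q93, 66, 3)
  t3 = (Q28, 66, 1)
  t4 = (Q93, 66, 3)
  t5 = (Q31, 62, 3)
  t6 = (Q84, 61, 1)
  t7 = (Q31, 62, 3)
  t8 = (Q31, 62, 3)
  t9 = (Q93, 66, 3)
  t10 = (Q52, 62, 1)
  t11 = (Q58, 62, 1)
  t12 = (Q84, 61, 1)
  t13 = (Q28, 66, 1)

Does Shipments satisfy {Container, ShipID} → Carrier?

No

(Container=66, ShipID=1): rows 1, 3, 13 → Carrier = Q28, Q28, Q28 ✓
(Container=66, ShipID=3): rows 2, 4, 9 → Carrier = Q93, Q93, Q93 ✓
(Container=62, ShipID=3): rows 5, 7, 8 → Carrier = Q31, Q31, Q31 ✓
(Container=61, ShipID=1): rows 6, 12 → Carrier = Q84, Q84 ✓
(Container=62, ShipID=1): rows 10, 11 → Carrier takes values {Q52, Q58} — violation
Two rows agree on {Container, ShipID} but differ on Carrier, so {Container, ShipID} → Carrier does not hold.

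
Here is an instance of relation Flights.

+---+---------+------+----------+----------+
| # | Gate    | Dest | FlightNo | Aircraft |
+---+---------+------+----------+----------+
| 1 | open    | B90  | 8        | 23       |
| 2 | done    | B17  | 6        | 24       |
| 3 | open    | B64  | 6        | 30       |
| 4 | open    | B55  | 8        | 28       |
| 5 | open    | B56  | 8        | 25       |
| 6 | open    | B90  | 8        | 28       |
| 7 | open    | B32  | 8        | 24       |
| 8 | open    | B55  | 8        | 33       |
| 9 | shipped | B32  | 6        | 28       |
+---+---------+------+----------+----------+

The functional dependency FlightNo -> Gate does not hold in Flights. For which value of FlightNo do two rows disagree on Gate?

6

FlightNo=8: rows 1, 4, 5, 6, 7, 8 → Gate = open, open, open, open, open, open ✓
FlightNo=6: rows 2, 3, 9 → Gate takes values {done, open, shipped} — violation
The only FlightNo value with inconsistent Gate is FlightNo=6.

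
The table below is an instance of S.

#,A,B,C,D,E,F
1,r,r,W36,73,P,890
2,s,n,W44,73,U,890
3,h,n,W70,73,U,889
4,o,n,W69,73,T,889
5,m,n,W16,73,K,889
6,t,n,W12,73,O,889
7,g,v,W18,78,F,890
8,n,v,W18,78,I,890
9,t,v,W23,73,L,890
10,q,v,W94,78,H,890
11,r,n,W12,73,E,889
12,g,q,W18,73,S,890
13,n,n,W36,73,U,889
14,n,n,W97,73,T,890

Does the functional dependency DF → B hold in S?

(D=73, F=890): rows 1, 2, 9, 12, 14 → B takes values {r, n, v, q} — violation
(D=73, F=889): rows 3, 4, 5, 6, 11, 13 → B = n, n, n, n, n, n ✓
(D=78, F=890): rows 7, 8, 10 → B = v, v, v ✓
Two rows agree on DF but differ on B, so DF → B does not hold.

No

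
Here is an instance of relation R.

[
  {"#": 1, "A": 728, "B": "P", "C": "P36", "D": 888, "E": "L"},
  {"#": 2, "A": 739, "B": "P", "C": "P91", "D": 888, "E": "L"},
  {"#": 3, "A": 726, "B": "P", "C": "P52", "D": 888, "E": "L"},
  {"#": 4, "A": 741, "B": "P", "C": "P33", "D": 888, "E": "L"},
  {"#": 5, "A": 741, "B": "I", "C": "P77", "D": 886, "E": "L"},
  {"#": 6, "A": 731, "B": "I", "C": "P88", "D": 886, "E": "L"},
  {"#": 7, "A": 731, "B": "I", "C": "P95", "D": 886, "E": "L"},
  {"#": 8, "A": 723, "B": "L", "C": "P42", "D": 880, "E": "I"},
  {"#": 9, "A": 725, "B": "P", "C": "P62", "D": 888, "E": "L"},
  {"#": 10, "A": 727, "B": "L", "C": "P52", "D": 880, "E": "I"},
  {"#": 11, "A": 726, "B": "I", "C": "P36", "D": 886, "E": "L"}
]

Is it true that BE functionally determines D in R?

Yes

(B=P, E=L): rows 1, 2, 3, 4, 9 → D = 888, 888, 888, 888, 888 ✓
(B=I, E=L): rows 5, 6, 7, 11 → D = 886, 886, 886, 886 ✓
(B=L, E=I): rows 8, 10 → D = 880, 880 ✓
Every BE value is associated with a single D value, so BE → D holds.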